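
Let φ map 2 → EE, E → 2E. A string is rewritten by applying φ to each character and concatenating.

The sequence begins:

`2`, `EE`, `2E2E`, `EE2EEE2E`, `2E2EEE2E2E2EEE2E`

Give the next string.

EE2EEE2E2E2EEE2EEE2EEE2E2E2EEE2E

φ(2E2EEE2E2E2EEE2E) expands symbol-by-symbol to EE 2E EE 2E 2E 2E EE 2E EE 2E EE 2E 2E 2E EE 2E; joining the 16 pieces gives the next term.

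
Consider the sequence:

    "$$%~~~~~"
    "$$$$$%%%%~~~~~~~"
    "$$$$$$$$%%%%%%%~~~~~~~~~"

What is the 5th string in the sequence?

$$$$$$$$$$$$$$%%%%%%%%%%%%%~~~~~~~~~~~~~

Each string has the form $^{3n-1} %^{3n-2} ~^{2n+3} (n = 1, 2, …).
Setting n = 5 gives 14, 13, 13 characters in each block.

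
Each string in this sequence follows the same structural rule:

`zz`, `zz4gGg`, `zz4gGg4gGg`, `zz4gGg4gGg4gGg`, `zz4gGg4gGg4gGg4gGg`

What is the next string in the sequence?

The strings grow by a fixed suffix 4gGg each time.
One more step from zz4gGg4gGg4gGg4gGg gives the answer.

zz4gGg4gGg4gGg4gGg4gGg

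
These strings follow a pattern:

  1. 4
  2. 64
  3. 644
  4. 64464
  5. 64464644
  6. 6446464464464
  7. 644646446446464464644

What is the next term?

From term 3 onward, concatenate the last term with the second-to-last: 64·4 = 644, 644·64 = 64464, …
Continuing: 644646446446464464644 · 6446464464464 gives term 8.

6446464464464644646446446464464464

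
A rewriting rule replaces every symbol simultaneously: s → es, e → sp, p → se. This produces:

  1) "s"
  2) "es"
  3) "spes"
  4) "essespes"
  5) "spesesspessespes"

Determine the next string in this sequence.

Replace each of the 16 characters of spesesspessespes in place — es se sp es sp es es se sp es es sp es se sp es — and concatenate.

essespesspesessespesesspessespes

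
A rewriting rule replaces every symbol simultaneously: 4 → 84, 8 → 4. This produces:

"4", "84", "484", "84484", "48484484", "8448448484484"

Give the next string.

Rewriting the 13 symbols of 8448448484484 one by one yields 4 84 84 4 84 84 4 84 4 84 84 4 84; concatenated:

484844848448448484484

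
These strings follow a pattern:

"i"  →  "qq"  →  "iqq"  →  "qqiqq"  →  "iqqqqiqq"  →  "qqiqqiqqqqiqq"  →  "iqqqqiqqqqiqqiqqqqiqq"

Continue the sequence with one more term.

qqiqqiqqqqiqqiqqqqiqqqqiqqiqqqqiqq

This is a Fibonacci-style word recurrence s(k) = s(k−2)·s(k−1): e.g. i·qq = iqq.
Continuing: qqiqqiqqqqiqq · iqqqqiqqqqiqqiqqqqiqq gives term 8.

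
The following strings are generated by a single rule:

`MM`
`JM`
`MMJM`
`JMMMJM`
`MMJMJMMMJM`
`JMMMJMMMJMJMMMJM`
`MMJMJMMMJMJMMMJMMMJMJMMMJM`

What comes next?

JMMMJMMMJMJMMMJMMMJMJMMMJMJMMMJMMMJMJMMMJM

This is a Fibonacci-style word recurrence s(k) = s(k−2)·s(k−1): e.g. MM·JM = MMJM.
The next term joins JMMMJMMMJMJMMMJM and MMJMJMMMJMJMMMJMMMJMJMMMJM.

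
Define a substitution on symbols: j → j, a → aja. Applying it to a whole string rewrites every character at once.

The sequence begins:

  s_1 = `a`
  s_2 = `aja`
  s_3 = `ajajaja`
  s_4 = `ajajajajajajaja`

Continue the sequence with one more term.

Rewriting the 15 symbols of ajajajajajajaja one by one yields aja j aja j aja j aja j aja j aja j aja j aja; concatenated:

ajajajajajajajajajajajajajajaja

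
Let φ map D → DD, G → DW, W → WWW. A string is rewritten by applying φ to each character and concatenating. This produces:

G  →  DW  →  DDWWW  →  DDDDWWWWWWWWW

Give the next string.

DDDDDDDDWWWWWWWWWWWWWWWWWWWWWWWWWWW

Replace each of the 13 characters of DDDDWWWWWWWWW in place — DD DD DD DD WWW WWW WWW WWW WWW WWW WWW WWW WWW — and concatenate.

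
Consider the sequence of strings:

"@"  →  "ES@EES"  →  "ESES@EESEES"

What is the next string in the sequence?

Every step adds ES to the front and EES to the end of the previous string.
So the next term is ES·ESES@EESEES·EES.

ESESES@EESEESEES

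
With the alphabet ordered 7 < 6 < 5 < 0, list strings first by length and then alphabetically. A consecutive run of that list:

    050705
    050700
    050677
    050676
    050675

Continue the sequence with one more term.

Find the rightmost character of 050675 below 0, bump it to the next letter, and reset everything to its right to 7.

050670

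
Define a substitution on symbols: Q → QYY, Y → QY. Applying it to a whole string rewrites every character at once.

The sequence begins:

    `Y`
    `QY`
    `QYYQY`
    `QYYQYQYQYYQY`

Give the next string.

Apply φ to QYYQYQYQYYQY symbol by symbol: Q→QYY, Y→QY, Y→QY, Q→QYY, Y→QY, Q→QYY, Y→QY, Q→QYY, Y→QY, Y→QY, Q→QYY, Y→QY; joined: QYY QY QY QYY QY QYY QY QYY QY QY QYY QY.

QYYQYQYQYYQYQYYQYQYYQYQYQYYQY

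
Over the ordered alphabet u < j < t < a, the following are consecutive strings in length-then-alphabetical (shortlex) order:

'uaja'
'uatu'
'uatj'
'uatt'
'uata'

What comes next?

uaau

Find the rightmost character of uata below a, bump it to the next letter, and reset everything to its right to u.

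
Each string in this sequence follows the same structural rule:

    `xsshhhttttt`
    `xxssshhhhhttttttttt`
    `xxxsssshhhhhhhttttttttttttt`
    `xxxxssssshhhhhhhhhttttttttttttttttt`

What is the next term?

Each string has the form x^{n} s^{n+1} h^{2n+1} t^{4n+1} (n = 1, 2, …).
For the next term, n = 5, so the run lengths are 5, 6, 11, 21.

xxxxxsssssshhhhhhhhhhhttttttttttttttttttttt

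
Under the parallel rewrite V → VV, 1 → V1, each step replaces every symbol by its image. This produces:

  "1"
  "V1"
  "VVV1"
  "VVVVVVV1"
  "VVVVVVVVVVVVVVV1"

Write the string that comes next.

Replace each of the 16 characters of VVVVVVVVVVVVVVV1 in place — VV VV VV VV VV VV VV VV VV VV VV VV VV VV VV V1 — and concatenate.

VVVVVVVVVVVVVVVVVVVVVVVVVVVVVVV1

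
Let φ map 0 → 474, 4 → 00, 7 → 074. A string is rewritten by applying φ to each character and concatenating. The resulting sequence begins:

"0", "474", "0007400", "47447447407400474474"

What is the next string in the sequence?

Replace each of the 20 characters of 47447447407400474474 in place — 00 074 00 00 074 00 00 074 00 474 074 00 474 474 00 074 00 00 074 00 — and concatenate.

0007400000740000074004740740047447400074000007400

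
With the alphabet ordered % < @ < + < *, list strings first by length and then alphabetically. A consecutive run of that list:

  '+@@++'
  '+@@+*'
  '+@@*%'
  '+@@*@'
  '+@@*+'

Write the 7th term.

+@+%%

Continuing the enumeration 2 steps past +@@*+: +@@*+ → +@@** → (answer).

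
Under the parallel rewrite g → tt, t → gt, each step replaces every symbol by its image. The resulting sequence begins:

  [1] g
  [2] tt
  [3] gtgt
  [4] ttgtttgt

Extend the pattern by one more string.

Apply φ to ttgtttgt symbol by symbol: t→gt, t→gt, g→tt, t→gt, t→gt, t→gt, g→tt, t→gt; joined: gt gt tt gt gt gt tt gt.

gtgtttgtgtgtttgt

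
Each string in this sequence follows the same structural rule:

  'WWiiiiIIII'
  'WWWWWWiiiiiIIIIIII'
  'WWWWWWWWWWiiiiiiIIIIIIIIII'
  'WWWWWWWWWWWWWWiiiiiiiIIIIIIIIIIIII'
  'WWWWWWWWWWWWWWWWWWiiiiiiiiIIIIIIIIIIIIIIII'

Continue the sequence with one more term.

The n-th term is 4n-2 W's then n+3 i's then 3n+1 I's (n = 1, 2, …).
Setting n = 6 gives 22, 9, 19 characters in each block.

WWWWWWWWWWWWWWWWWWWWWWiiiiiiiiiIIIIIIIIIIIIIIIIIII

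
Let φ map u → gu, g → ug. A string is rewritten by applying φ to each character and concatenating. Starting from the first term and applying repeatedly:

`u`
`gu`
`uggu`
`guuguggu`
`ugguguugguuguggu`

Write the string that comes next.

Rewriting the 16 symbols of ugguguugguuguggu one by one yields gu ug ug gu ug gu gu ug ug gu gu ug gu ug ug gu; concatenated:

guugugguugguguugugguguugguuguggu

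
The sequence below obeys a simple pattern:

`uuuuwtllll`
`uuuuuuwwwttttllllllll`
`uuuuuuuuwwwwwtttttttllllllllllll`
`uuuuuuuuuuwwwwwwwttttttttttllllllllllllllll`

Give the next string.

uuuuuuuuuuuuwwwwwwwwwtttttttttttttllllllllllllllllllll

Reading off run lengths: u runs 4, 6, 8, 10; w runs 1, 3, 5, 7; t runs 1, 4, 7, 10; l runs 4, 8, 12, 16 — each is linear in n (n = 1, 2, …).
For the next term, n = 5, so the run lengths are 12, 9, 13, 20.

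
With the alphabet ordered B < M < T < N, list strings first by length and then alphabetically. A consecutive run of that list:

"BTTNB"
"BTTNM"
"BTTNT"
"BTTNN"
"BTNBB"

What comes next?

BTNBM

Treat BTNBB as a base-4 numeral over the given alphabet and add one, carrying through any trailing N's.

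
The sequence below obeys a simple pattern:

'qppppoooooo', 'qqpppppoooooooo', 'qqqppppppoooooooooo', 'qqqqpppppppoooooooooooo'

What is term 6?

The n-th term is n-1 q's then n+2 p's then 2n+2 o's, where the shown terms are n = 2, 3, 4, 5.
At n = 7 the blocks have lengths 6, 9, 16.

qqqqqqpppppppppoooooooooooooooo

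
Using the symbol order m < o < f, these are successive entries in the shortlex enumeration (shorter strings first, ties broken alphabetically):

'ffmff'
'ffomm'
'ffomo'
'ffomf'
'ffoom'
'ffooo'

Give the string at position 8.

ffofm

Continuing the enumeration 2 steps past ffooo: ffooo → ffoof → (answer).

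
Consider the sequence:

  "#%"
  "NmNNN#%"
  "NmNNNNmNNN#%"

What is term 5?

NmNNNNmNNNNmNNNNmNNN#%

Every step adds NmNNN at the front: s(k+1) = NmNNN·s(k).
From NmNNNNmNNN#%, 2 further steps: NmNNNNmNNN#% → NmNNNNmNNNNmNNN#% → (answer).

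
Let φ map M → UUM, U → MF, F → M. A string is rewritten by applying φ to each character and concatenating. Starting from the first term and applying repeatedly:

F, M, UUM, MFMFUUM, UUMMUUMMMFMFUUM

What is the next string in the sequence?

MFMFUUMUUMMFMFUUMUUMUUMMUUMMMFMFUUM

φ(UUMMUUMMMFMFUUM) expands symbol-by-symbol to MF MF UUM UUM MF MF UUM UUM UUM M UUM M MF MF UUM; joining the 15 pieces gives the next term.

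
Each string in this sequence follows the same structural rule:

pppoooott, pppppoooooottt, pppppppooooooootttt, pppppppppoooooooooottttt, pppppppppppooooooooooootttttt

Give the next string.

The n-th term is 2n-1 p's then 2n o's then n t's, where the shown terms are n = 2, 3, 4, 5, 6.
Setting n = 7 gives 13, 14, 7 characters in each block.

pppppppppppppoooooooooooooottttttt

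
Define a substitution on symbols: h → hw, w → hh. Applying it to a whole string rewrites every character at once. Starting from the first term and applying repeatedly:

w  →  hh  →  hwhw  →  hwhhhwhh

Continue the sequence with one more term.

hwhhhwhwhwhhhwhw

Apply φ to hwhhhwhh symbol by symbol: h→hw, w→hh, h→hw, h→hw, h→hw, w→hh, h→hw, h→hw; joined: hw hh hw hw hw hh hw hw.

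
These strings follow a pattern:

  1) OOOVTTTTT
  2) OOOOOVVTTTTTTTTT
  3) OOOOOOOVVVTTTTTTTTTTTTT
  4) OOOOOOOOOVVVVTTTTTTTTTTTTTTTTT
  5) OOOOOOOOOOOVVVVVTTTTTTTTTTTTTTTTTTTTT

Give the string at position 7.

Each string has the form O^{2n+1} V^{n} T^{4n+1} (n = 1, 2, …).
At n = 7 the blocks have lengths 15, 7, 29.

OOOOOOOOOOOOOOOVVVVVVVTTTTTTTTTTTTTTTTTTTTTTTTTTTTT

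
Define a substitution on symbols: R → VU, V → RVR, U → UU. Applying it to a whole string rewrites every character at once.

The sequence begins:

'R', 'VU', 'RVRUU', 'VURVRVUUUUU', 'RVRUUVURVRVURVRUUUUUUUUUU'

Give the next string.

φ(RVRUUVURVRVURVRUUUUUUUUUU) expands symbol-by-symbol to VU RVR VU UU UU RVR UU VU RVR VU RVR UU VU RVR VU UU UU UU UU UU UU UU UU UU UU; joining the 25 pieces gives the next term.

VURVRVUUUUURVRUUVURVRVURVRUUVURVRVUUUUUUUUUUUUUUUUUUUUU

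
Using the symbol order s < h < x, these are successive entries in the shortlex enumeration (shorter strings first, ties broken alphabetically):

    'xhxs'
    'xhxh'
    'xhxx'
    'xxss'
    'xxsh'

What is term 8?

Continuing the enumeration 3 steps past xxsh: xxsh → xxsx → xxhs → (answer).

xxhh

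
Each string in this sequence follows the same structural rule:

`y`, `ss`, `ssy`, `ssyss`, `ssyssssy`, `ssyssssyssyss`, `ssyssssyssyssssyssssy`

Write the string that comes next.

ssyssssyssyssssyssssyssyssssyssyss

From term 3 onward, concatenate the last term with the second-to-last: ss·y = ssy, ssy·ss = ssyss, …
Continuing: ssyssssyssyssssyssssy · ssyssssyssyss gives term 8.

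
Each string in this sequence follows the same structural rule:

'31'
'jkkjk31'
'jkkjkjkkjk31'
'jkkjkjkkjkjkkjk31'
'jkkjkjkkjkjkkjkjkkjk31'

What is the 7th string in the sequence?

jkkjkjkkjkjkkjkjkkjkjkkjkjkkjk31

Each term is the previous one with jkkjk prepended.
From jkkjkjkkjkjkkjkjkkjk31, 2 further steps: jkkjkjkkjkjkkjkjkkjk31 → jkkjkjkkjkjkkjkjkkjkjkkjk31 → (answer).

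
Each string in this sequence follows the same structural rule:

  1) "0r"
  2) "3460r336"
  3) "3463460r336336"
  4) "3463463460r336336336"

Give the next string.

s(k+1) = 346·s(k)·336, so each term gains 346 as a prefix and 336 as a suffix.
So the next term is 346·3463463460r336336336·336.

3463463463460r336336336336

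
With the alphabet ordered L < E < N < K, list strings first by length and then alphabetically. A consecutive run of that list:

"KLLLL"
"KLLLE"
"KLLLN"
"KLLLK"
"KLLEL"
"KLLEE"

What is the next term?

The successor of KLLEE increments the rightmost position that isn't already K and resets every position after it to L.

KLLEN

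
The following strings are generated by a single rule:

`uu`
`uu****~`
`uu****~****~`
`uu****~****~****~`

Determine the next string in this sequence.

The strings grow by a fixed suffix ****~ each time.
One more step from uu****~****~****~ gives the answer.

uu****~****~****~****~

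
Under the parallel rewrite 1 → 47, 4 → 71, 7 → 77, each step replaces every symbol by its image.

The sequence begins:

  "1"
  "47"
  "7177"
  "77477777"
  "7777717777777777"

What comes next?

Rewriting the 16 symbols of 7777717777777777 one by one yields 77 77 77 77 77 47 77 77 77 77 77 77 77 77 77 77; concatenated:

77777777774777777777777777777777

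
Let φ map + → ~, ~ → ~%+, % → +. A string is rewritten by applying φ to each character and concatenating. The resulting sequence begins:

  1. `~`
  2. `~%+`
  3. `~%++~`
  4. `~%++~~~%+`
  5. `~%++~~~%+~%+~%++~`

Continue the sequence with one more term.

φ(~%++~~~%+~%+~%++~) expands symbol-by-symbol to ~%+ + ~ ~ ~%+ ~%+ ~%+ + ~ ~%+ + ~ ~%+ + ~ ~ ~%+; joining the 17 pieces gives the next term.

~%++~~~%+~%+~%++~~%++~~%++~~~%+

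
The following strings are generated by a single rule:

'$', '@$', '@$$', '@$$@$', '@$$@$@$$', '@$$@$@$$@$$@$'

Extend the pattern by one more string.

@$$@$@$$@$$@$@$$@$@$$

From term 3 onward, concatenate the last term with the second-to-last: @$·$ = @$$, @$$·@$ = @$$@$, …
The next term joins @$$@$@$$@$$@$ and @$$@$@$$.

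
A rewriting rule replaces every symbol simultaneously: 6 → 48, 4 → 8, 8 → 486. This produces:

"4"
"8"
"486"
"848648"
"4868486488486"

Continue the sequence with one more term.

8486484868486488486486848648

Applying the rule to each of the 13 symbols of 4868486488486 gives the pieces 8 486 48 486 8 486 48 8 486 486 8 486 48, which concatenate to the answer.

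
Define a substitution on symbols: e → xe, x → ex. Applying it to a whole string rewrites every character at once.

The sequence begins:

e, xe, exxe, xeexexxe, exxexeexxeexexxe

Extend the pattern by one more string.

xeexexxeexxexeexexxexeexxeexexxe

φ(exxexeexxeexexxe) expands symbol-by-symbol to xe ex ex xe ex xe xe ex ex xe xe ex xe ex ex xe; joining the 16 pieces gives the next term.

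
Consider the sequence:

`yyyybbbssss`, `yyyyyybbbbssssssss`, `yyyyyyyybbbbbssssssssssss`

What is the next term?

yyyyyyyyyybbbbbbssssssssssssssss

Each string has the form y^{2n+2} b^{n+2} s^{4n} (n = 1, 2, …).
At n = 4 the blocks have lengths 10, 6, 16.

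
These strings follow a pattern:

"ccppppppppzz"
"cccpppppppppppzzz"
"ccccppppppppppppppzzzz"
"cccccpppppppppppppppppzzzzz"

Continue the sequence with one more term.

ccccccppppppppppppppppppppzzzzzz

Term n consists of n c's, followed by 3n+2 p's, followed by n z's, where the shown terms are n = 2, 3, 4, 5.
For the next term, n = 6, so the run lengths are 6, 20, 6.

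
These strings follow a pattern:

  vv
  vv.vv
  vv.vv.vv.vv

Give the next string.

s(k+1) = s(k)·.·s(k) — each term doubles the last with '.' between the halves.
Doubling vv.vv.vv.vv with '.' between the halves:

vv.vv.vv.vv.vv.vv.vv.vv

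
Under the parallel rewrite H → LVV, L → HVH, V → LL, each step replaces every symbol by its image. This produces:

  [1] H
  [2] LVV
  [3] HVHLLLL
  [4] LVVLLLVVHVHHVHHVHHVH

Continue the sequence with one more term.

Rewriting the 20 symbols of LVVLLLVVHVHHVHHVHHVH one by one yields HVH LL LL HVH HVH HVH LL LL LVV LL LVV LVV LL LVV LVV LL LVV LVV LL LVV; concatenated:

HVHLLLLHVHHVHHVHLLLLLVVLLLVVLVVLLLVVLVVLLLVVLVVLLLVV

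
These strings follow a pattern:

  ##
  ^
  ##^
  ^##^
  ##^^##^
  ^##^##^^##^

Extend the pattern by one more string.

##^^##^^##^##^^##^

This is a Fibonacci-style word recurrence s(k) = s(k−2)·s(k−1): e.g. ##·^ = ##^.
So term 7 is ##^^##^·^##^##^^##^.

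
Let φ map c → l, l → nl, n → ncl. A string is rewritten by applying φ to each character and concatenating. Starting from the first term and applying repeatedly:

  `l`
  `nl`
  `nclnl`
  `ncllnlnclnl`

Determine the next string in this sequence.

Rewriting each symbol of ncllnlnclnl: n→ncl, c→l, l→nl, l→nl, n→ncl, l→nl, n→ncl, c→l, l→nl, n→ncl, l→nl, which concatenates to ncl l nl nl ncl nl ncl l nl ncl nl.

ncllnlnlnclnlncllnlnclnl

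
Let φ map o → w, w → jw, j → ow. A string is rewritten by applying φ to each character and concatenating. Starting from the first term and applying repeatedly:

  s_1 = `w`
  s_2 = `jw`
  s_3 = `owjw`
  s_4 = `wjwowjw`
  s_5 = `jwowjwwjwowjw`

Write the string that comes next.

owjwwjwowjwjwowjwwjwowjw

Replace each of the 13 characters of jwowjwwjwowjw in place — ow jw w jw ow jw jw ow jw w jw ow jw — and concatenate.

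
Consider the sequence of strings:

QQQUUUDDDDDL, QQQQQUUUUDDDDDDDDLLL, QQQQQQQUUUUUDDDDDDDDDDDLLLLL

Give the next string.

The n-th term is 2n+1 Q's then n+2 U's then 3n+2 D's then 2n-1 L's (n = 1, 2, …).
At n = 4 the blocks have lengths 9, 6, 14, 7.

QQQQQQQQQUUUUUUDDDDDDDDDDDDDDLLLLLLL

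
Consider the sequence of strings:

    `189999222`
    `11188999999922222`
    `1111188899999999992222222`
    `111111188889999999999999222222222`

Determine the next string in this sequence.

11111111188888999999999999999922222222222

The n-th term is 2n-1 1's then n 8's then 3n+1 9's then 2n+1 2's (n = 1, 2, …).
Setting n = 5 gives 9, 5, 16, 11 characters in each block.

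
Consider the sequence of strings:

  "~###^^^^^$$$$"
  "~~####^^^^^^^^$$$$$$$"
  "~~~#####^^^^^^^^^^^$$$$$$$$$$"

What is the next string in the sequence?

Reading off run lengths: ~ runs 1, 2, 3; # runs 3, 4, 5; ^ runs 5, 8, 11; $ runs 4, 7, 10 — each is linear in n (n = 1, 2, …).
At n = 4 the blocks have lengths 4, 6, 14, 13.

~~~~######^^^^^^^^^^^^^^$$$$$$$$$$$$$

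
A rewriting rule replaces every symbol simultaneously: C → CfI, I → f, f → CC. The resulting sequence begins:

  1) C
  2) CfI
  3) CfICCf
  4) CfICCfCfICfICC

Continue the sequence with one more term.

Rewriting the 14 symbols of CfICCfCfICfICC one by one yields CfI CC f CfI CfI CC CfI CC f CfI CC f CfI CfI; concatenated:

CfICCfCfICfICCCfICCfCfICCfCfICfI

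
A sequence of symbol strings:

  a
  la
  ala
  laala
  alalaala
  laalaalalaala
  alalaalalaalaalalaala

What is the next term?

laalaalalaalaalalaalalaalaalalaala

From term 3 onward, concatenate the second-to-last term with the last: a·la = ala, la·ala = laala, …
Continuing: laalaalalaala · alalaalalaalaalalaala gives term 8.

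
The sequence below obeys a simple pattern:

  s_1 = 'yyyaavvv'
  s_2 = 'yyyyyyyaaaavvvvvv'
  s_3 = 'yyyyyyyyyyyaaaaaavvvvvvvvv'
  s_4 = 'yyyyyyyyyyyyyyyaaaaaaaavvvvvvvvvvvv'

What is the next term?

Term n consists of 4n-1 y's, followed by 2n a's, followed by 3n v's (n = 1, 2, …).
Setting n = 5 gives 19, 10, 15 characters in each block.

yyyyyyyyyyyyyyyyyyyaaaaaaaaaavvvvvvvvvvvvvvv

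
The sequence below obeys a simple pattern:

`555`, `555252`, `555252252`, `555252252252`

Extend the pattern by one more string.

555252252252252

The strings grow by a fixed suffix 252 each time.
So the next term is 555252252252·252.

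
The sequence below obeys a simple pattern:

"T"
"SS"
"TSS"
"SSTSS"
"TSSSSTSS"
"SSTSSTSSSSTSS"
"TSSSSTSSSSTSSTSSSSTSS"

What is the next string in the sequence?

SSTSSTSSSSTSSTSSSSTSSSSTSSTSSSSTSS

Each term (from the third on) is the two preceding terms concatenated in order: term 3 = T·SS = TSS.
Continuing: SSTSSTSSSSTSS · TSSSSTSSSSTSSTSSSSTSS gives term 8.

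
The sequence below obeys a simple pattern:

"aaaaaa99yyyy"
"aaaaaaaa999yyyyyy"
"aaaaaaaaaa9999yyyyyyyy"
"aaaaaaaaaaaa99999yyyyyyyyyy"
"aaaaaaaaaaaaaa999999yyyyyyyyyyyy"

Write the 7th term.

Each string has the form a^{2n+2} 9^{n} y^{2n}, where the shown terms are n = 2, 3, 4, 5, 6.
At n = 8 the blocks have lengths 18, 8, 16.

aaaaaaaaaaaaaaaaaa99999999yyyyyyyyyyyyyyyy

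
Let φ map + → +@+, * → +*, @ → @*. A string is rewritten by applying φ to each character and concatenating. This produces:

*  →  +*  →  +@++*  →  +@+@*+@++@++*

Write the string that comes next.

+@+@*+@+@*+*+@+@*+@++@+@*+@++@++*

Applying the rule to each of the 13 symbols of +@+@*+@++@++* gives the pieces +@+ @* +@+ @* +* +@+ @* +@+ +@+ @* +@+ +@+ +*, which concatenate to the answer.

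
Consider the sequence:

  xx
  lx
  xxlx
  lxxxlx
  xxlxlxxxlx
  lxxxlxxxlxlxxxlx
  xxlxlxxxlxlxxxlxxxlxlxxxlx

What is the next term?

lxxxlxxxlxlxxxlxxxlxlxxxlxlxxxlxxxlxlxxxlx

Each term (from the third on) is the two preceding terms concatenated in order: term 3 = xx·lx = xxlx.
The next term joins lxxxlxxxlxlxxxlx and xxlxlxxxlxlxxxlxxxlxlxxxlx.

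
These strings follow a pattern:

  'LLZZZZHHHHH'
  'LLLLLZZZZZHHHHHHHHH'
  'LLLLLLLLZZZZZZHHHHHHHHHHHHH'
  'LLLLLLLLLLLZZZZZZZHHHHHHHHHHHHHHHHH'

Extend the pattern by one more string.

The n-th term is 3n-1 L's then n+3 Z's then 4n+1 H's (n = 1, 2, …).
At n = 5 the blocks have lengths 14, 8, 21.

LLLLLLLLLLLLLLZZZZZZZZHHHHHHHHHHHHHHHHHHHHH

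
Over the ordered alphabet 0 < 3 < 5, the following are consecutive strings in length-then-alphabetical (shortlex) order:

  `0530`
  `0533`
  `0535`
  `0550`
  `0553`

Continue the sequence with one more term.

0555

Treat 0553 as a base-3 numeral over the given alphabet and add one, carrying through any trailing 5's.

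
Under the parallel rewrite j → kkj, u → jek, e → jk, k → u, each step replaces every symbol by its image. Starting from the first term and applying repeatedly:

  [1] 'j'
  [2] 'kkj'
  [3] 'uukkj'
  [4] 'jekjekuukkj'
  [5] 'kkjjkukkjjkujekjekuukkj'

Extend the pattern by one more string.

uukkjkkjujekuukkjkkjujekkkjjkukkjjkujekjekuukkj

φ(kkjjkukkjjkujekjekuukkj) expands symbol-by-symbol to u u kkj kkj u jek u u kkj kkj u jek kkj jk u kkj jk u jek jek u u kkj; joining the 23 pieces gives the next term.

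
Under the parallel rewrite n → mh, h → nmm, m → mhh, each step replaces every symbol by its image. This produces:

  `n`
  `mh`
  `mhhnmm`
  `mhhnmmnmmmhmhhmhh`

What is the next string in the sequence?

mhhnmmnmmmhmhhmhhmhmhhmhhmhhnmmmhhnmmnmmmhhnmmnmm

φ(mhhnmmnmmmhmhhmhh) expands symbol-by-symbol to mhh nmm nmm mh mhh mhh mh mhh mhh mhh nmm mhh nmm nmm mhh nmm nmm; joining the 17 pieces gives the next term.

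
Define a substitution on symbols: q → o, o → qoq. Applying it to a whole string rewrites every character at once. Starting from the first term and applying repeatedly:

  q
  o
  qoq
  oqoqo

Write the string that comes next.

Rewriting each symbol of oqoqo: o→qoq, q→o, o→qoq, q→o, o→qoq, which concatenates to qoq o qoq o qoq.

qoqoqoqoqoq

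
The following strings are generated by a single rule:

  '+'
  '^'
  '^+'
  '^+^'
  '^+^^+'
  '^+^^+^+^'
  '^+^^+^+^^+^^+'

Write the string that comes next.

From term 3 onward, concatenate the last term with the second-to-last: ^·+ = ^+, ^+·^ = ^+^, …
So term 8 is ^+^^+^+^^+^^+·^+^^+^+^.

^+^^+^+^^+^^+^+^^+^+^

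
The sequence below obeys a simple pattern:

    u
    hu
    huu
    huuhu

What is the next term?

huuhuhuu

From term 3 onward, concatenate the last term with the second-to-last: hu·u = huu, huu·hu = huuhu, …
The next term joins huuhu and huu.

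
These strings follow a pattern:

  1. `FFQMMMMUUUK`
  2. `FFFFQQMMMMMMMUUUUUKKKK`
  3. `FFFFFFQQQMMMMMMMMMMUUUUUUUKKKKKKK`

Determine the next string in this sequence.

Each string has the form F^{2n} Q^{n} M^{3n+1} U^{2n+1} K^{3n-2} (n = 1, 2, …).
At n = 4 the blocks have lengths 8, 4, 13, 9, 10.

FFFFFFFFQQQQMMMMMMMMMMMMMUUUUUUUUUKKKKKKKKKK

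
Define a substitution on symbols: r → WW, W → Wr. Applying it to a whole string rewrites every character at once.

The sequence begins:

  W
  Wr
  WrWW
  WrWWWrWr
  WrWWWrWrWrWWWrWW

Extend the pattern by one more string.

WrWWWrWrWrWWWrWWWrWWWrWrWrWWWrWr

Applying the rule to each of the 16 symbols of WrWWWrWrWrWWWrWW gives the pieces Wr WW Wr Wr Wr WW Wr WW Wr WW Wr Wr Wr WW Wr Wr, which concatenate to the answer.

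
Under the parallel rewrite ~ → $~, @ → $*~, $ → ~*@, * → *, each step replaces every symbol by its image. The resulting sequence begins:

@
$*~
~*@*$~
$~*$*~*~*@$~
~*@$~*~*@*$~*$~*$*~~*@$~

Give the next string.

φ(~*@$~*~*@*$~*$~*$*~~*@$~) expands symbol-by-symbol to $~ * $*~ ~*@ $~ * $~ * $*~ * ~*@ $~ * ~*@ $~ * ~*@ * $~ $~ * $*~ ~*@ $~; joining the 24 pieces gives the next term.

$~*$*~~*@$~*$~*$*~*~*@$~*~*@$~*~*@*$~$~*$*~~*@$~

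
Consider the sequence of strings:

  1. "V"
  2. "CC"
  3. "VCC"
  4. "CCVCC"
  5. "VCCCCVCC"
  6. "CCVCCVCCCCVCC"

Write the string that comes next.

This is a Fibonacci-style word recurrence s(k) = s(k−2)·s(k−1): e.g. V·CC = VCC.
The next term joins VCCCCVCC and CCVCCVCCCCVCC.

VCCCCVCCCCVCCVCCCCVCC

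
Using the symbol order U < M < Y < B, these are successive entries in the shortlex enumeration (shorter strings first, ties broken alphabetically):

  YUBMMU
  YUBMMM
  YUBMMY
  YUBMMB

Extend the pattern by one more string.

YUBMYU

Treat YUBMMB as a base-4 numeral over the given alphabet and add one, carrying through any trailing B's.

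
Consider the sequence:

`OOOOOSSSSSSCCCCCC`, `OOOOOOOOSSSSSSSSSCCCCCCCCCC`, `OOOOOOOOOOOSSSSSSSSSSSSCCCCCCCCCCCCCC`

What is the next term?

OOOOOOOOOOOOOOSSSSSSSSSSSSSSSCCCCCCCCCCCCCCCCCC

Term n consists of 3n-1 O's, followed by 3n S's, followed by 4n-2 C's, where the shown terms are n = 2, 3, 4.
For the next term, n = 5, so the run lengths are 14, 15, 18.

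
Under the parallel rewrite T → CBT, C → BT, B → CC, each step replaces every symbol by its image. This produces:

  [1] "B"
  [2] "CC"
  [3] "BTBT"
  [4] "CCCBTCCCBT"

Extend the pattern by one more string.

BTBTBTCCCBTBTBTBTCCCBT

Apply φ to CCCBTCCCBT symbol by symbol: C→BT, C→BT, C→BT, B→CC, T→CBT, C→BT, C→BT, C→BT, B→CC, T→CBT; joined: BT BT BT CC CBT BT BT BT CC CBT.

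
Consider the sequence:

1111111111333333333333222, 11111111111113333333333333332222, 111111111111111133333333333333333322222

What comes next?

Term n consists of 3n+1 1's, followed by 3n+3 3's, followed by n 2's, where the shown terms are n = 3, 4, 5.
At n = 6 the blocks have lengths 19, 21, 6.

1111111111111111111333333333333333333333222222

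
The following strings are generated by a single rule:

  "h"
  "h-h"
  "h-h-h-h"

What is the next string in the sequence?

h-h-h-h-h-h-h-h

Each string is two copies of the previous one joined by '-'.
So the next term is two copies of h-h-h-h with '-' between the halves.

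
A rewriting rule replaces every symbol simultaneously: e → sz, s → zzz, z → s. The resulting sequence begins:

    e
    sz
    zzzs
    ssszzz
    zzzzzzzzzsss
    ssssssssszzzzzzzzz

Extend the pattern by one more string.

Rewriting the 18 symbols of ssssssssszzzzzzzzz one by one yields zzz zzz zzz zzz zzz zzz zzz zzz zzz s s s s s s s s s; concatenated:

zzzzzzzzzzzzzzzzzzzzzzzzzzzsssssssss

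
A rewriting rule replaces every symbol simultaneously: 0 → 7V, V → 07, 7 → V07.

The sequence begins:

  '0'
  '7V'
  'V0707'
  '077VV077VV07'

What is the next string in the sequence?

7VV07V0707077VV07V0707077VV07

Expanding 077VV077VV07: 0→7V, 7→V07, 7→V07, V→07, V→07, 0→7V, 7→V07, 7→V07, V→07, V→07, 0→7V, 7→V07. Concatenated: 7V V07 V07 07 07 7V V07 V07 07 07 7V V07.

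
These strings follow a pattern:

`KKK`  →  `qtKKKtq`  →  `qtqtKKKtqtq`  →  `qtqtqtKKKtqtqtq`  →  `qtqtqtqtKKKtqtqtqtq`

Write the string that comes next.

Every step adds qt to the front and tq to the end of the previous string.
One more step from qtqtqtqtKKKtqtqtqtq gives the answer.

qtqtqtqtqtKKKtqtqtqtqtq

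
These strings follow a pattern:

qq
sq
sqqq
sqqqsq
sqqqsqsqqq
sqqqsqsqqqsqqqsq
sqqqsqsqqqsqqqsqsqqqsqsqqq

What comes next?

Each term (from the third on) is the previous term followed by the one before it: term 3 = sq·qq = sqqq.
So term 8 is sqqqsqsqqqsqqqsqsqqqsqsqqq·sqqqsqsqqqsqqqsq.

sqqqsqsqqqsqqqsqsqqqsqsqqqsqqqsqsqqqsqqqsq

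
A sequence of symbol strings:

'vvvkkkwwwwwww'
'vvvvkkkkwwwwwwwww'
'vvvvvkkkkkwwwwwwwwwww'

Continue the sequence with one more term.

vvvvvvkkkkkkwwwwwwwwwwwww

Each string has the form v^{n} k^{n} w^{2n+1}, where the shown terms are n = 3, 4, 5.
For the next term, n = 6, so the run lengths are 6, 6, 13.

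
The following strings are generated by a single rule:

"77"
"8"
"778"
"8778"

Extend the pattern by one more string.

From term 3 onward, concatenate the second-to-last term with the last: 77·8 = 778, 8·778 = 8778, …
Continuing: 778 · 8778 gives term 5.

7788778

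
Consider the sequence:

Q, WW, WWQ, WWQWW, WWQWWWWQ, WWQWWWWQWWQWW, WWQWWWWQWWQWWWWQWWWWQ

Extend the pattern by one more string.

This is a Fibonacci-style word recurrence s(k) = s(k−1)·s(k−2): e.g. WW·Q = WWQ.
The next term joins WWQWWWWQWWQWWWWQWWWWQ and WWQWWWWQWWQWW.

WWQWWWWQWWQWWWWQWWWWQWWQWWWWQWWQWW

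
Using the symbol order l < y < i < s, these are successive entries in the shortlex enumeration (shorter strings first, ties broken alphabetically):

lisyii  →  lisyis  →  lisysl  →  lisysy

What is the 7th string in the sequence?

lisill

Continuing the enumeration 3 steps past lisysy: lisysy → lisysi → lisyss → (answer).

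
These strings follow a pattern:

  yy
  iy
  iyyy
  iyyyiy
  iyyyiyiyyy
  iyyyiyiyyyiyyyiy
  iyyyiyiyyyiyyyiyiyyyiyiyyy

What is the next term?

This is a Fibonacci-style word recurrence s(k) = s(k−1)·s(k−2): e.g. iy·yy = iyyy.
Continuing: iyyyiyiyyyiyyyiyiyyyiyiyyy · iyyyiyiyyyiyyyiy gives term 8.

iyyyiyiyyyiyyyiyiyyyiyiyyyiyyyiyiyyyiyyyiy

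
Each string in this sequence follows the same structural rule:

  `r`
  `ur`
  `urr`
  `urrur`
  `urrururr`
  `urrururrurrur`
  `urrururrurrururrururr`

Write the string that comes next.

urrururrurrururrururrurrururrurrur

Each term (from the third on) is the previous term followed by the one before it: term 3 = ur·r = urr.
Continuing: urrururrurrururrururr · urrururrurrur gives term 8.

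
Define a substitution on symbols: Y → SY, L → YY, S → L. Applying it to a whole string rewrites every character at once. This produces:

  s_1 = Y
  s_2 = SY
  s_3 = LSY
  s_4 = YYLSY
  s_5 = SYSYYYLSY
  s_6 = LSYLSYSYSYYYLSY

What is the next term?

Rewriting the 15 symbols of LSYLSYSYSYYYLSY one by one yields YY L SY YY L SY L SY L SY SY SY YY L SY; concatenated:

YYLSYYYLSYLSYLSYSYSYYYLSY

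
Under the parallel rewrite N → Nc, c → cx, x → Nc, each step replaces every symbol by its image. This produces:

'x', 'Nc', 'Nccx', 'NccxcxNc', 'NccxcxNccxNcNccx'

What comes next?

Rewriting the 16 symbols of NccxcxNccxNcNccx one by one yields Nc cx cx Nc cx Nc Nc cx cx Nc Nc cx Nc cx cx Nc; concatenated:

NccxcxNccxNcNccxcxNcNccxNccxcxNc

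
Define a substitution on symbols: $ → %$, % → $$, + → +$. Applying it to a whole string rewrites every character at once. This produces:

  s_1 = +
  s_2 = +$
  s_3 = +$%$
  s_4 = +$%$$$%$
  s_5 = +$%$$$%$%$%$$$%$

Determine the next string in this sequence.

+$%$$$%$%$%$$$%$$$%$$$%$%$%$$$%$

Replace each of the 16 characters of +$%$$$%$%$%$$$%$ in place — +$ %$ $$ %$ %$ %$ $$ %$ $$ %$ $$ %$ %$ %$ $$ %$ — and concatenate.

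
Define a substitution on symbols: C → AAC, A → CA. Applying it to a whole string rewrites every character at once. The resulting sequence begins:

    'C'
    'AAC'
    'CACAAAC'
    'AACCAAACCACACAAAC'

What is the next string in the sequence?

CACAAACAACCACACAAACAACCAAACCAAACCACACAAAC

Replace each of the 17 characters of AACCAAACCACACAAAC in place — CA CA AAC AAC CA CA CA AAC AAC CA AAC CA AAC CA CA CA AAC — and concatenate.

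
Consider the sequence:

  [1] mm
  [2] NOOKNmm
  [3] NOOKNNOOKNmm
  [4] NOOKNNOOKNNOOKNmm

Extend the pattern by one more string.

The strings grow by a fixed prefix NOOKN each time.
Applying this once more to NOOKNNOOKNNOOKNmm:

NOOKNNOOKNNOOKNNOOKNmm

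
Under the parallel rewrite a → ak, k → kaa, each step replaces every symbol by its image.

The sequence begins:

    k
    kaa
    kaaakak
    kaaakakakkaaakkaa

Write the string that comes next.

φ(kaaakakakkaaakkaa) expands symbol-by-symbol to kaa ak ak ak kaa ak kaa ak kaa kaa ak ak ak kaa kaa ak ak; joining the 17 pieces gives the next term.

kaaakakakkaaakkaaakkaakaaakakakkaakaaakak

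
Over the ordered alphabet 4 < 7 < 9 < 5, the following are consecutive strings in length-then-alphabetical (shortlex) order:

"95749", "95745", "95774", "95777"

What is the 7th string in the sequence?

Stepping forward 3 times from 95777: 95777 → 95779 → 95775, then the target.

95794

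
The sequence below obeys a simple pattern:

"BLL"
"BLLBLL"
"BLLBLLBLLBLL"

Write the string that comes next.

BLLBLLBLLBLLBLLBLLBLLBLL

s(k+1) = s(k)·s(k) — each term doubles the last.
So the next term is two copies of BLLBLLBLLBLL.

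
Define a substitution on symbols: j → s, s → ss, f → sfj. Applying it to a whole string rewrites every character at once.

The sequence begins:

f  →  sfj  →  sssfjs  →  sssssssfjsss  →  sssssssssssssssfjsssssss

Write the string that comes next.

sssssssssssssssssssssssssssssssfjsssssssssssssss

Applying the rule to each of the 24 symbols of sssssssssssssssfjsssssss gives the pieces ss ss ss ss ss ss ss ss ss ss ss ss ss ss ss sfj s ss ss ss ss ss ss ss, which concatenate to the answer.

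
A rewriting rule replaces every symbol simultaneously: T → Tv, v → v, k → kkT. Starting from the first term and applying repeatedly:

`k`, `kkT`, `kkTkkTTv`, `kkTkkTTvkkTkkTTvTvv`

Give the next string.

Applying the rule to each of the 19 symbols of kkTkkTTvkkTkkTTvTvv gives the pieces kkT kkT Tv kkT kkT Tv Tv v kkT kkT Tv kkT kkT Tv Tv v Tv v v, which concatenate to the answer.

kkTkkTTvkkTkkTTvTvvkkTkkTTvkkTkkTTvTvvTvvv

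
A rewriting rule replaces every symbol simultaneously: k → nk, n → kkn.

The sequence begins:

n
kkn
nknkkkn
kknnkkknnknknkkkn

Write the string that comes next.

nknkkknkknnknknkkknkknnkkknnkkknnknknkkkn

Replace each of the 17 characters of kknnkkknnknknkkkn in place — nk nk kkn kkn nk nk nk kkn kkn nk kkn nk kkn nk nk nk kkn — and concatenate.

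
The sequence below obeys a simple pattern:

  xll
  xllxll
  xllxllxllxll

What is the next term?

s(k+1) = s(k)·s(k) — each term doubles the last.
Doubling xllxllxllxll:

xllxllxllxllxllxllxllxll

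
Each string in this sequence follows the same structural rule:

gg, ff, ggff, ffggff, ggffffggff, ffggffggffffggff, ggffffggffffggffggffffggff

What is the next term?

Each term (from the third on) is the two preceding terms concatenated in order: term 3 = gg·ff = ggff.
The next term joins ffggffggffffggff and ggffffggffffggffggffffggff.

ffggffggffffggffggffffggffffggffggffffggff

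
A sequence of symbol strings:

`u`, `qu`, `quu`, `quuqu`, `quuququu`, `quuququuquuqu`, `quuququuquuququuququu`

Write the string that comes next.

Each term (from the third on) is the previous term followed by the one before it: term 3 = qu·u = quu.
The next term joins quuququuquuququuququu and quuququuquuqu.

quuququuquuququuququuquuququuquuqu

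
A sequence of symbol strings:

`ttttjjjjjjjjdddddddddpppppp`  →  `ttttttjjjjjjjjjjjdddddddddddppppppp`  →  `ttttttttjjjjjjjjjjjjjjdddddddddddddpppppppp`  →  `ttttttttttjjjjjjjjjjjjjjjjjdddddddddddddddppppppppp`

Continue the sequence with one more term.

ttttttttttttjjjjjjjjjjjjjjjjjjjjdddddddddddddddddpppppppppp

Reading off run lengths: t runs 4, 6, 8, 10; j runs 8, 11, 14, 17; d runs 9, 11, 13, 15; p runs 6, 7, 8, 9 — each is linear in n, where the shown terms are n = 3, 4, 5, 6.
Setting n = 7 gives 12, 20, 17, 10 characters in each block.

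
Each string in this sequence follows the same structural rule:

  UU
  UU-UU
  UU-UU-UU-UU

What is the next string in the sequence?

Every step duplicates the string with '-' between the halves.
So the next term is two copies of UU-UU-UU-UU with '-' between the halves.

UU-UU-UU-UU-UU-UU-UU-UU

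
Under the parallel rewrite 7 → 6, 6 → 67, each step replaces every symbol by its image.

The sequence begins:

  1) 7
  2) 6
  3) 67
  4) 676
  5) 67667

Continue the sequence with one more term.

67667676

Expanding 67667: 6→67, 7→6, 6→67, 6→67, 7→6. Concatenated: 67 6 67 67 6.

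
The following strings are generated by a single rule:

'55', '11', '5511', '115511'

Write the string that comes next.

This is a Fibonacci-style word recurrence s(k) = s(k−2)·s(k−1): e.g. 55·11 = 5511.
The next term joins 5511 and 115511.

5511115511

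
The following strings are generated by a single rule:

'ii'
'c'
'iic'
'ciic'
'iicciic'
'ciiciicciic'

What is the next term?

iicciicciiciicciic

Each term (from the third on) is the two preceding terms concatenated in order: term 3 = ii·c = iic.
So term 7 is iicciic·ciiciicciic.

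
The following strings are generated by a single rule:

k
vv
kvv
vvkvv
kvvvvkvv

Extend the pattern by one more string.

vvkvvkvvvvkvv

From term 3 onward, concatenate the second-to-last term with the last: k·vv = kvv, vv·kvv = vvkvv, …
The next term joins vvkvv and kvvvvkvv.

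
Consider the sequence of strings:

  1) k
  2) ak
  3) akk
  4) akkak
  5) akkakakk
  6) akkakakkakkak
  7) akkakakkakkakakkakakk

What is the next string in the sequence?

akkakakkakkakakkakakkakkakakkakkak

Each term (from the third on) is the previous term followed by the one before it: term 3 = ak·k = akk.
The next term joins akkakakkakkakakkakakk and akkakakkakkak.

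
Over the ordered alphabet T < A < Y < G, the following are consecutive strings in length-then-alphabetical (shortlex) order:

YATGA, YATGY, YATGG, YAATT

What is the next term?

YAATA

Find the rightmost character of YAATT below G, bump it to the next letter, and reset everything to its right to T.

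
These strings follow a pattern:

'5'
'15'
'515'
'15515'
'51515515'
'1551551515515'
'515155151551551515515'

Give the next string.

1551551515515515155151551551515515

This is a Fibonacci-style word recurrence s(k) = s(k−2)·s(k−1): e.g. 5·15 = 515.
Continuing: 1551551515515 · 515155151551551515515 gives term 8.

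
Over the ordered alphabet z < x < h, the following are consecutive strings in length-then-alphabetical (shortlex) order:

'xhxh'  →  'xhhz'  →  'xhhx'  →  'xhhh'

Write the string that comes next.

Treat xhhh as a base-3 numeral over the given alphabet and add one, carrying through any trailing h's.

hzzz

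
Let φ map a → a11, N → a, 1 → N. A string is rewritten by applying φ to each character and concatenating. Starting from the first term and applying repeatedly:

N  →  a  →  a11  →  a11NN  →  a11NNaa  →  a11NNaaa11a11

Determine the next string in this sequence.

Rewriting the 13 symbols of a11NNaaa11a11 one by one yields a11 N N a a a11 a11 a11 N N a11 N N; concatenated:

a11NNaaa11a11a11NNa11NN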